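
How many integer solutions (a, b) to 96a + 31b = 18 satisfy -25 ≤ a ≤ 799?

gcd(96, 31) = 1.
By Bézout, 96·(-10) + 31·(31) = 1.
Particular solution: (6, -18).
General solution: a = 6 + 31t, b = -18 - 96t for integer t.
-25 ≤ 6 + 31t ≤ 799 gives t ∈ [-1, 25], which is 27 values.

27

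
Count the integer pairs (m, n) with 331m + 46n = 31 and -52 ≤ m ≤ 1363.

gcd(331, 46) = 1.
By Bézout, 331×(-5) + 46×(36) = 1.
Particular solution: (29, -208).
General solution: m = 29 + 46t, n = -208 - 331t for integer t.
-52 ≤ 29 + 46t ≤ 1363 gives t ∈ [-1, 29], which is 31 values.

31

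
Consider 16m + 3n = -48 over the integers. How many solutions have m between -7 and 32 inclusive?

gcd(16, 3) = 1.
By Bézout, 16·(1) + 3·(-5) = 1.
Particular solution: (0, -16).
General solution: m = 0 + 3t, n = -16 - 16t for integer t.
-7 ≤ 0 + 3t ≤ 32 gives t ∈ [-2, 10], which is 13 values.

13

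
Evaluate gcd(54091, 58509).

1

gcd(58509, 54091):
  58509 = 1*54091 + 4418
  54091 = 12*4418 + 1075
  4418 = 4*1075 + 118
  1075 = 9*118 + 13
  118 = 9*13 + 1
  13 = 13*1
so gcd(58509, 54091) = 1.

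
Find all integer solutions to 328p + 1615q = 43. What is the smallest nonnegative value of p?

gcd(1615, 328):
  1615 = 4·328 + 303
  328 = 1·303 + 25
  303 = 12·25 + 3
  25 = 8·3 + 1
  3 = 3·1
so gcd(1615, 328) = 1.
1 divides 43, so solutions exist.
Back-substitute for Bézout coefficients:
  1 = 25 - 8·3
  ... = 328·(517) + 1615·(-105)
Scale by 43/1 = 43: (p₀, q₀) = (22231, -4515).
General solution: p = 22231 + 1615t, q = -4515 - 328t for integer t.
p ≥ 0: smallest is 22231 mod 1615 = 1236 (at t = -13), with q = -251.

1236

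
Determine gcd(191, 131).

gcd(191, 131) = 1  (191 = 1*131 + 60, 131 = 2*60 + 11, 60 = 5*11 + 5, 11 = 2*5 + 1, 5 = 5*1).

1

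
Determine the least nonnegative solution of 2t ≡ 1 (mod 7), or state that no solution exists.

gcd(7, 2) = 1  (7 = 3·2 + 1, 2 = 2·1).
1 divides 1, so solutions exist.
Back-substituting, 2·(-3) + 7·(1) = 1.
So 2·(-3) ≡ 1 (mod 7); multiply by 1: t ≡ -3 (mod 7).
Smallest nonnegative: t = -3 mod 7 = 4.

4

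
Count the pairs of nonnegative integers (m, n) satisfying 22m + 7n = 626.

4

gcd(22, 7):
  22 = 3×7 + 1
  7 = 7×1
so gcd(22, 7) = 1.
Back-substitute for Bézout coefficients:
  1 = 22 - 3×7
  ... = 22×(1) + 7×(-3)
Scale by 626: one solution is (626, -1878). Reduce m mod 7: (3, 80).
General: m = 3 + 7t, n = 80 - 22t.
m ≥ 0 ⇒ t ≥ 0; n ≥ 0 ⇒ t ≤ 3. So t ∈ [0, 3]: 4 solutions.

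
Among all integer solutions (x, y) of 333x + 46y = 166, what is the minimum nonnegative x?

36

gcd(333, 46) = 1.
1 divides 166, so solutions exist.
By Bézout, 333×(21) + 46×(-152) = 1.
Scale by 166/1 = 166: (x₀, y₀) = (3486, -25232).
General solution: x = 3486 + 46t, y = -25232 - 333t for integer t.
x ≥ 0: smallest is 3486 mod 46 = 36 (at t = -75), with y = -257.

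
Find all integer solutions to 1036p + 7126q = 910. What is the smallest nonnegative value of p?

gcd(7126, 1036) = 14.
14 divides 910, so solutions exist.
By Bézout, 1036·(227) + 7126·(-33) = 14.
Scale by 910/14 = 65: (p₀, q₀) = (14755, -2145).
General solution: p = 14755 + 509t, q = -2145 - 74t for integer t.
p ≥ 0: smallest is 14755 mod 509 = 503 (at t = -28), with q = -73.

503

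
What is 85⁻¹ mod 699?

625

gcd(699, 85):
  699 = 8×85 + 19
  85 = 4×19 + 9
  19 = 2×9 + 1
  9 = 9×1
so gcd(699, 85) = 1.
Back-substitute for Bézout coefficients:
  1 = 19 - 2×9
  ... = 85×(-74) + 699×(9)
So 85×-74 ≡ 1 (mod 699), and -74 mod 699 = 625.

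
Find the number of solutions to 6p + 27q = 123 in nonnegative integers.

gcd(27, 6):
  27 = 4*6 + 3
  6 = 2*3
so gcd(27, 6) = 3.
Back-substitute for Bézout coefficients:
  3 = 27 - 4*6
  ... = 6*(-4) + 27*(1)
Scale by 41: one solution is (-164, 41). Reduce p mod 9: (7, 3).
General: p = 7 + 9t, q = 3 - 2t.
p ≥ 0 ⇒ t ≥ 0; q ≥ 0 ⇒ t ≤ 1. So t ∈ [0, 1]: 2 solutions.

2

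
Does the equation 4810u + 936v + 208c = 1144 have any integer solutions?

yes

gcd(4810, 936) = 26.
gcd(26, 208) = 26.
26 divides 1144, so integer solutions exist.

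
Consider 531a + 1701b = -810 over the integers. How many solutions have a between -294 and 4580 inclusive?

gcd(1701, 531):
  1701 = 3*531 + 108
  531 = 4*108 + 99
  108 = 1*99 + 9
  99 = 11*9
so gcd(1701, 531) = 9.
Back-substitute for Bézout coefficients:
  9 = 108 - 1*99
  ... = 531*(-16) + 1701*(5)
Scale by -90: particular solution (1440, -450); reduce a mod 189: (117, -37).
General solution: a = 117 + 189t, b = -37 - 59t for integer t.
-294 ≤ 117 + 189t ≤ 4580 gives t ∈ [-2, 23], which is 26 values.

26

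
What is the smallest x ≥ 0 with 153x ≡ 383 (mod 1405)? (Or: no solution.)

1031

gcd(1405, 153) = 1  (1405 = 9*153 + 28, 153 = 5*28 + 13, 28 = 2*13 + 2, 13 = 6*2 + 1, 2 = 2*1).
1 divides 383, so solutions exist.
Back-substituting, 153*(652) + 1405*(-71) = 1.
So 153*(652) ≡ 1 (mod 1405); multiply by 383: x ≡ 249716 (mod 1405).
Smallest nonnegative: x = 249716 mod 1405 = 1031.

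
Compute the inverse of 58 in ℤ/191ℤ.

56

gcd(191, 58) = 1.
By Bézout, 58·(56) + 191·(-17) = 1.
So 58·56 ≡ 1 (mod 191), and 56 mod 191 = 56.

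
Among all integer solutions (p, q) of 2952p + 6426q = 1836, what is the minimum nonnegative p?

gcd(6426, 2952) = 18.
18 divides 1836, so solutions exist.
By Bézout, 2952×(-37) + 6426×(17) = 18.
Scale by 1836/18 = 102: (p₀, q₀) = (-3774, 1734).
General solution: p = -3774 + 357t, q = 1734 - 164t for integer t.
p ≥ 0: smallest is -3774 mod 357 = 153 (at t = 11), with q = -70.

153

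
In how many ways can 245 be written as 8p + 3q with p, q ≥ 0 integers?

10

gcd(8, 3):
  8 = 2×3 + 2
  3 = 1×2 + 1
  2 = 2×1
so gcd(8, 3) = 1.
Back-substitute for Bézout coefficients:
  1 = 3 - 1×2
  ... = 8×(-1) + 3×(3)
Scale by 245: one solution is (-245, 735). Reduce p mod 3: (1, 79).
General: p = 1 + 3t, q = 79 - 8t.
p ≥ 0 ⇒ t ≥ 0; q ≥ 0 ⇒ t ≤ 9. So t ∈ [0, 9]: 10 solutions.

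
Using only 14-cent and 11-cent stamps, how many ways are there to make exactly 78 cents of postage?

1

Need nonnegative integers with 14j + 11k = 78.
gcd(14, 11) = 1, and 14·(4) + 11·(-5) = 1.
So (j₀, k₀) = (312, -390); general j = 312 + 11t, k = -390 - 14t.
j ≥ 0 ⇒ t ≥ -28; k ≥ 0 ⇒ t ≤ -28. That's 1 value of t.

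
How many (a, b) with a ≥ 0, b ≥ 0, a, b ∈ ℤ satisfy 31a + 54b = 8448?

gcd(54, 31):
  54 = 1·31 + 23
  31 = 1·23 + 8
  23 = 2·8 + 7
  8 = 1·7 + 1
  7 = 7·1
so gcd(54, 31) = 1.
Back-substitute for Bézout coefficients:
  1 = 8 - 1·7
  ... = 31·(7) + 54·(-4)
Scale by 8448: one solution is (59136, -33792). Reduce a mod 54: (6, 153).
General: a = 6 + 54t, b = 153 - 31t.
a ≥ 0 ⇒ t ≥ 0; b ≥ 0 ⇒ t ≤ 4. So t ∈ [0, 4]: 5 solutions.

5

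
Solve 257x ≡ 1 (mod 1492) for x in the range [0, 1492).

209

gcd(1492, 257):
  1492 = 5*257 + 207
  257 = 1*207 + 50
  207 = 4*50 + 7
  50 = 7*7 + 1
  7 = 7*1
so gcd(1492, 257) = 1.
Back-substitute for Bézout coefficients:
  1 = 50 - 7*7
  ... = 257*(209) + 1492*(-36)
So 257*209 ≡ 1 (mod 1492), and 209 mod 1492 = 209.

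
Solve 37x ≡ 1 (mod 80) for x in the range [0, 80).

gcd(80, 37) = 1.
By Bézout, 37×(13) + 80×(-6) = 1.
So 37×13 ≡ 1 (mod 80), and 13 mod 80 = 13.

13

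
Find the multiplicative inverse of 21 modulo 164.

gcd(164, 21) = 1.
By Bézout, 21·(-39) + 164·(5) = 1.
So 21·-39 ≡ 1 (mod 164), and -39 mod 164 = 125.

125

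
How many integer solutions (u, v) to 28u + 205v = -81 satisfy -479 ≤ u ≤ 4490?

24

gcd(205, 28):
  205 = 7×28 + 9
  28 = 3×9 + 1
  9 = 9×1
so gcd(205, 28) = 1.
Back-substitute for Bézout coefficients:
  1 = 28 - 3×9
  ... = 28×(22) + 205×(-3)
Scale by -81: particular solution (-1782, 243); reduce u mod 205: (63, -9).
General solution: u = 63 + 205t, v = -9 - 28t for integer t.
-479 ≤ 63 + 205t ≤ 4490 gives t ∈ [-2, 21], which is 24 values.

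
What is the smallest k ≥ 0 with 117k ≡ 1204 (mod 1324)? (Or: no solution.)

gcd(1324, 117):
  1324 = 11×117 + 37
  117 = 3×37 + 6
  37 = 6×6 + 1
  6 = 6×1
so gcd(1324, 117) = 1.
1 divides 1204, so solutions exist.
Back-substitute for Bézout coefficients:
  1 = 37 - 6×6
  ... = 117×(-215) + 1324×(19)
So 117×(-215) ≡ 1 (mod 1324); multiply by 1204: k ≡ -258860 (mod 1324).
Smallest nonnegative: k = -258860 mod 1324 = 644.

644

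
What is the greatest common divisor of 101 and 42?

1

gcd(101, 42):
  101 = 2*42 + 17
  42 = 2*17 + 8
  17 = 2*8 + 1
  8 = 8*1
so gcd(101, 42) = 1.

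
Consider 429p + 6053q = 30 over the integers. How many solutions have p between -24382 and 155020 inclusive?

30

gcd(6053, 429):
  6053 = 14·429 + 47
  429 = 9·47 + 6
  47 = 7·6 + 5
  6 = 1·5 + 1
  5 = 5·1
so gcd(6053, 429) = 1.
Back-substitute for Bézout coefficients:
  1 = 6 - 1·5
  ... = 429·(1030) + 6053·(-73)
Scale by 30: particular solution (30900, -2190); reduce p mod 6053: (635, -45).
General solution: p = 635 + 6053t, q = -45 - 429t for integer t.
-24382 ≤ 635 + 6053t ≤ 155020 gives t ∈ [-4, 25], which is 30 values.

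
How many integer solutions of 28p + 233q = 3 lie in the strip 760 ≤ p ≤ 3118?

gcd(233, 28) = 1  (233 = 8·28 + 9, 28 = 3·9 + 1, 9 = 9·1).
Back-substituting, 28·(25) + 233·(-3) = 1.
Scale by 3: particular solution (75, -9); reduce p mod 233: (75, -9).
General solution: p = 75 + 233t, q = -9 - 28t for integer t.
760 ≤ 75 + 233t ≤ 3118 gives t ∈ [3, 13], which is 11 values.

11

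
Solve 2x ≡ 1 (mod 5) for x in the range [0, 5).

gcd(5, 2):
  5 = 2*2 + 1
  2 = 2*1
so gcd(5, 2) = 1.
Back-substitute for Bézout coefficients:
  1 = 5 - 2*2
  ... = 2*(-2) + 5*(1)
So 2*-2 ≡ 1 (mod 5), and -2 mod 5 = 3.

3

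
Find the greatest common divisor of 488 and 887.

1

gcd(887, 488):
  887 = 1×488 + 399
  488 = 1×399 + 89
  399 = 4×89 + 43
  89 = 2×43 + 3
  43 = 14×3 + 1
  3 = 3×1
so gcd(887, 488) = 1.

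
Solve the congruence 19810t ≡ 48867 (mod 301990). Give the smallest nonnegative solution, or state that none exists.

gcd(301990, 19810) = 10.
10 does not divide 48867, so the congruence has no solution.

no solution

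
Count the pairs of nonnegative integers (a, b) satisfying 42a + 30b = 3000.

gcd(42, 30):
  42 = 1·30 + 12
  30 = 2·12 + 6
  12 = 2·6
so gcd(42, 30) = 6.
Back-substitute for Bézout coefficients:
  6 = 30 - 2·12
  ... = 42·(-2) + 30·(3)
Scale by 500: one solution is (-1000, 1500). Reduce a mod 5: (0, 100).
General: a = 0 + 5t, b = 100 - 7t.
a ≥ 0 ⇒ t ≥ 0; b ≥ 0 ⇒ t ≤ 14. So t ∈ [0, 14]: 15 solutions.

15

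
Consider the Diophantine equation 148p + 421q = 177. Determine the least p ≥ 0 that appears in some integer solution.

gcd(421, 148):
  421 = 2·148 + 125
  148 = 1·125 + 23
  125 = 5·23 + 10
  23 = 2·10 + 3
  10 = 3·3 + 1
  3 = 3·1
so gcd(421, 148) = 1.
1 divides 177, so solutions exist.
Back-substitute for Bézout coefficients:
  1 = 10 - 3·3
  ... = 148·(-128) + 421·(45)
Scale by 177/1 = 177: (p₀, q₀) = (-22656, 7965).
General solution: p = -22656 + 421t, q = 7965 - 148t for integer t.
p ≥ 0: smallest is -22656 mod 421 = 78 (at t = 54), with q = -27.

78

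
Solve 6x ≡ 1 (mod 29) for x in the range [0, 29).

5

gcd(29, 6) = 1.
By Bézout, 6·(5) + 29·(-1) = 1.
So 6·5 ≡ 1 (mod 29), and 5 mod 29 = 5.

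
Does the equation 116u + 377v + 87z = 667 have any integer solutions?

yes

gcd(377, 116):
  377 = 3*116 + 29
  116 = 4*29
so gcd(377, 116) = 29.
gcd(29, 87) = 29.
29 divides 667, so integer solutions exist.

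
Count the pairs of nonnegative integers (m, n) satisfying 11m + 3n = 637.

gcd(11, 3) = 1  (11 = 3·3 + 2, 3 = 1·2 + 1, 2 = 2·1).
Back-substituting, 11·(-1) + 3·(4) = 1.
Scale by 637: one solution is (-637, 2548). Reduce m mod 3: (2, 205).
General: m = 2 + 3t, n = 205 - 11t.
m ≥ 0 ⇒ t ≥ 0; n ≥ 0 ⇒ t ≤ 18. So t ∈ [0, 18]: 19 solutions.

19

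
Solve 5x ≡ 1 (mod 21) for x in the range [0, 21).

gcd(21, 5) = 1  (21 = 4*5 + 1, 5 = 5*1).
Back-substituting, 5*(-4) + 21*(1) = 1.
So 5*-4 ≡ 1 (mod 21), and -4 mod 21 = 17.

17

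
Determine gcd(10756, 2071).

1

gcd(10756, 2071):
  10756 = 5·2071 + 401
  2071 = 5·401 + 66
  401 = 6·66 + 5
  66 = 13·5 + 1
  5 = 5·1
so gcd(10756, 2071) = 1.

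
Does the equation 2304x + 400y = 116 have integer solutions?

gcd(2304, 400):
  2304 = 5×400 + 304
  400 = 1×304 + 96
  304 = 3×96 + 16
  96 = 6×16
so gcd(2304, 400) = 16.
16 does not divide 116 (remainder 4), so no integer solutions.

no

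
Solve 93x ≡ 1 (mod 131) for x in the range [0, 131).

31

gcd(131, 93) = 1.
By Bézout, 93×(31) + 131×(-22) = 1.
So 93×31 ≡ 1 (mod 131), and 31 mod 131 = 31.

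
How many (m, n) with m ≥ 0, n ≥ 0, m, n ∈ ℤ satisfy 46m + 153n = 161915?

23

gcd(153, 46) = 1.
By Bézout, 46·(10) + 153·(-3) = 1.
One solution: (104, 1027).
General: m = 104 + 153t, n = 1027 - 46t.
m ≥ 0 ⇒ t ≥ 0; n ≥ 0 ⇒ t ≤ 22. So t ∈ [0, 22]: 23 solutions.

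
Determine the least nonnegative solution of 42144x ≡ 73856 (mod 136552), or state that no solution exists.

3203

gcd(136552, 42144):
  136552 = 3*42144 + 10120
  42144 = 4*10120 + 1664
  10120 = 6*1664 + 136
  1664 = 12*136 + 32
  136 = 4*32 + 8
  32 = 4*8
so gcd(136552, 42144) = 8.
8 divides 73856, so solutions exist.
Back-substitute for Bézout coefficients:
  8 = 136 - 4*32
  ... = 42144*(-4021) + 136552*(1241)
So 42144*(-4021) ≡ 8 (mod 136552); multiply by 9232: x ≡ -37121872 (mod 17069).
Smallest nonnegative: x = -37121872 mod 17069 = 3203.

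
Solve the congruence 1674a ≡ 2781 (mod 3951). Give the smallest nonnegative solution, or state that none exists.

207

gcd(3951, 1674) = 9.
9 divides 2781, so solutions exist.
By Bézout, 1674*(-59) + 3951*(25) = 9.
So 1674*(-59) ≡ 9 (mod 3951); multiply by 309: a ≡ -18231 (mod 439).
Smallest nonnegative: a = -18231 mod 439 = 207.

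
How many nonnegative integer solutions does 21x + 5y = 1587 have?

gcd(21, 5) = 1.
By Bézout, 21×(1) + 5×(-4) = 1.
One solution: (2, 309).
General: x = 2 + 5t, y = 309 - 21t.
x ≥ 0 ⇒ t ≥ 0; y ≥ 0 ⇒ t ≤ 14. So t ∈ [0, 14]: 15 solutions.

15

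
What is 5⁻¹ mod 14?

3

gcd(14, 5) = 1.
By Bézout, 5·(3) + 14·(-1) = 1.
So 5·3 ≡ 1 (mod 14), and 3 mod 14 = 3.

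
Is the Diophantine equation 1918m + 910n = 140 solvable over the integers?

gcd(1918, 910):
  1918 = 2*910 + 98
  910 = 9*98 + 28
  98 = 3*28 + 14
  28 = 2*14
so gcd(1918, 910) = 14.
14 divides 140, so integer solutions exist.

yes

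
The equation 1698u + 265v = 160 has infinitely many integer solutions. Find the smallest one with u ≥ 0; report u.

gcd(1698, 265):
  1698 = 6×265 + 108
  265 = 2×108 + 49
  108 = 2×49 + 10
  49 = 4×10 + 9
  10 = 1×9 + 1
  9 = 9×1
so gcd(1698, 265) = 1.
1 divides 160, so solutions exist.
Back-substitute for Bézout coefficients:
  1 = 10 - 1×9
  ... = 1698×(27) + 265×(-173)
Scale by 160/1 = 160: (u₀, v₀) = (4320, -27680).
General solution: u = 4320 + 265t, v = -27680 - 1698t for integer t.
u ≥ 0: smallest is 4320 mod 265 = 80 (at t = -16), with v = -512.

80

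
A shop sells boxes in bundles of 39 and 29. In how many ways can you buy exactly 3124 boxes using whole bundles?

Need nonnegative integers with 39j + 29k = 3124.
gcd(39, 29) = 1, and 39·(3) + 29·(-4) = 1.
So (j₀, k₀) = (9372, -12496); general j = 9372 + 29t, k = -12496 - 39t.
j ≥ 0 ⇒ t ≥ -323; k ≥ 0 ⇒ t ≤ -321. That's 3 values of t.

3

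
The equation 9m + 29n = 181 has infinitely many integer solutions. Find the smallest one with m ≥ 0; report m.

gcd(29, 9):
  29 = 3*9 + 2
  9 = 4*2 + 1
  2 = 2*1
so gcd(29, 9) = 1.
1 divides 181, so solutions exist.
Back-substitute for Bézout coefficients:
  1 = 9 - 4*2
  ... = 9*(13) + 29*(-4)
Scale by 181/1 = 181: (m₀, n₀) = (2353, -724).
General solution: m = 2353 + 29t, n = -724 - 9t for integer t.
m ≥ 0: smallest is 2353 mod 29 = 4 (at t = -81), with n = 5.

4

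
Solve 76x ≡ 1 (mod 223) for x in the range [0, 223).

179

gcd(223, 76) = 1.
By Bézout, 76·(-44) + 223·(15) = 1.
So 76·-44 ≡ 1 (mod 223), and -44 mod 223 = 179.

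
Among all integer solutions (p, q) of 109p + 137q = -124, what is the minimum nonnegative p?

gcd(137, 109) = 1.
1 divides -124, so solutions exist.
By Bézout, 109·(44) + 137·(-35) = 1.
Scale by -124/1 = -124: (p₀, q₀) = (-5456, 4340).
General solution: p = -5456 + 137t, q = 4340 - 109t for integer t.
p ≥ 0: smallest is -5456 mod 137 = 24 (at t = 40), with q = -20.

24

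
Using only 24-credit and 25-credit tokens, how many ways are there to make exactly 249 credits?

Need nonnegative integers with 24j + 25k = 249.
gcd(24, 25) = 1, and 24·(-1) + 25·(1) = 1.
So (j₀, k₀) = (-249, 249); general j = -249 + 25t, k = 249 - 24t.
j ≥ 0 ⇒ t ≥ 10; k ≥ 0 ⇒ t ≤ 10. That's 1 value of t.

1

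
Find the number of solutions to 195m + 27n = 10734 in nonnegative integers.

6

gcd(195, 27) = 3.
By Bézout, 195*(-4) + 27*(29) = 3.
One solution: (7, 347).
General: m = 7 + 9t, n = 347 - 65t.
m ≥ 0 ⇒ t ≥ 0; n ≥ 0 ⇒ t ≤ 5. So t ∈ [0, 5]: 6 solutions.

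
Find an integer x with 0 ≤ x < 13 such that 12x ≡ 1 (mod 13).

gcd(13, 12) = 1.
By Bézout, 12*(-1) + 13*(1) = 1.
So 12*-1 ≡ 1 (mod 13), and -1 mod 13 = 12.

12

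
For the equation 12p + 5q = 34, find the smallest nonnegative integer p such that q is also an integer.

2

gcd(12, 5) = 1  (12 = 2×5 + 2, 5 = 2×2 + 1, 2 = 2×1).
1 divides 34, so solutions exist.
Back-substituting, 12×(-2) + 5×(5) = 1.
Scale by 34/1 = 34: (p₀, q₀) = (-68, 170).
General solution: p = -68 + 5t, q = 170 - 12t for integer t.
p ≥ 0: smallest is -68 mod 5 = 2 (at t = 14), with q = 2.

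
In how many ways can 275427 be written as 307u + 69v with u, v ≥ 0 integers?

gcd(307, 69) = 1.
By Bézout, 307*(-20) + 69*(89) = 1.
One solution: (6, 3965).
General: u = 6 + 69t, v = 3965 - 307t.
u ≥ 0 ⇒ t ≥ 0; v ≥ 0 ⇒ t ≤ 12. So t ∈ [0, 12]: 13 solutions.

13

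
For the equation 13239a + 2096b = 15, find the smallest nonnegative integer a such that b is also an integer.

313

gcd(13239, 2096):
  13239 = 6×2096 + 663
  2096 = 3×663 + 107
  663 = 6×107 + 21
  107 = 5×21 + 2
  21 = 10×2 + 1
  2 = 2×1
so gcd(13239, 2096) = 1.
1 divides 15, so solutions exist.
Back-substitute for Bézout coefficients:
  1 = 21 - 10×2
  ... = 13239×(999) + 2096×(-6310)
Scale by 15/1 = 15: (a₀, b₀) = (14985, -94650).
General solution: a = 14985 + 2096t, b = -94650 - 13239t for integer t.
a ≥ 0: smallest is 14985 mod 2096 = 313 (at t = -7), with b = -1977.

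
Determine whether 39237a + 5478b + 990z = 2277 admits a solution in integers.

gcd(39237, 5478) = 33.
gcd(33, 990) = 33.
33 divides 2277, so integer solutions exist.

yes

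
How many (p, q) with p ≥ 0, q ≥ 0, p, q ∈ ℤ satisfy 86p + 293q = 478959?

gcd(293, 86) = 1  (293 = 3×86 + 35, 86 = 2×35 + 16, 35 = 2×16 + 3, 16 = 5×3 + 1, 3 = 3×1).
Back-substituting, 86×(92) + 293×(-27) = 1.
Scale by 478959: one solution is (44064228, -12931893). Reduce p mod 293: (251, 1561).
General: p = 251 + 293t, q = 1561 - 86t.
p ≥ 0 ⇒ t ≥ 0; q ≥ 0 ⇒ t ≤ 18. So t ∈ [0, 18]: 19 solutions.

19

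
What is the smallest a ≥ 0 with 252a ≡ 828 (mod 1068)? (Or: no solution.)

gcd(1068, 252) = 12.
12 divides 828, so solutions exist.
By Bézout, 252·(17) + 1068·(-4) = 12.
So 252·(17) ≡ 12 (mod 1068); multiply by 69: a ≡ 1173 (mod 89).
Smallest nonnegative: a = 1173 mod 89 = 16.

16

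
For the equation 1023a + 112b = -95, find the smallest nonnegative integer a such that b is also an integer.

31

gcd(1023, 112):
  1023 = 9×112 + 15
  112 = 7×15 + 7
  15 = 2×7 + 1
  7 = 7×1
so gcd(1023, 112) = 1.
1 divides -95, so solutions exist.
Back-substitute for Bézout coefficients:
  1 = 15 - 2×7
  ... = 1023×(15) + 112×(-137)
Scale by -95/1 = -95: (a₀, b₀) = (-1425, 13015).
General solution: a = -1425 + 112t, b = 13015 - 1023t for integer t.
a ≥ 0: smallest is -1425 mod 112 = 31 (at t = 13), with b = -284.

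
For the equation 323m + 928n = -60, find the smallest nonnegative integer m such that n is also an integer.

652

gcd(928, 323) = 1  (928 = 2*323 + 282, 323 = 1*282 + 41, 282 = 6*41 + 36, 41 = 1*36 + 5, 36 = 7*5 + 1, 5 = 5*1).
1 divides -60, so solutions exist.
Back-substituting, 323*(-181) + 928*(63) = 1.
Scale by -60/1 = -60: (m₀, n₀) = (10860, -3780).
General solution: m = 10860 + 928t, n = -3780 - 323t for integer t.
m ≥ 0: smallest is 10860 mod 928 = 652 (at t = -11), with n = -227.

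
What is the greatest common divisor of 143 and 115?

gcd(143, 115):
  143 = 1*115 + 28
  115 = 4*28 + 3
  28 = 9*3 + 1
  3 = 3*1
so gcd(143, 115) = 1.

1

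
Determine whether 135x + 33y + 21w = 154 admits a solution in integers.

gcd(135, 33):
  135 = 4×33 + 3
  33 = 11×3
so gcd(135, 33) = 3.
gcd(3, 21) = 3.
3 does not divide 154 (remainder 1), so no integer solutions.

no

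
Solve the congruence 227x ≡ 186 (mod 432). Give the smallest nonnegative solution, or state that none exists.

174

gcd(432, 227) = 1  (432 = 1×227 + 205, 227 = 1×205 + 22, 205 = 9×22 + 7, 22 = 3×7 + 1, 7 = 7×1).
1 divides 186, so solutions exist.
Back-substituting, 227×(59) + 432×(-31) = 1.
So 227×(59) ≡ 1 (mod 432); multiply by 186: x ≡ 10974 (mod 432).
Smallest nonnegative: x = 10974 mod 432 = 174.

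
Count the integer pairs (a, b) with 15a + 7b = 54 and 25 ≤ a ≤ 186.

23

gcd(15, 7) = 1.
By Bézout, 15·(1) + 7·(-2) = 1.
Particular solution: (5, -3).
General solution: a = 5 + 7t, b = -3 - 15t for integer t.
25 ≤ 5 + 7t ≤ 186 gives t ∈ [3, 25], which is 23 values.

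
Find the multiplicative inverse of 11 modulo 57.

26

gcd(57, 11) = 1.
By Bézout, 11·(26) + 57·(-5) = 1.
So 11·26 ≡ 1 (mod 57), and 26 mod 57 = 26.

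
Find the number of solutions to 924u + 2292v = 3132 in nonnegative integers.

gcd(2292, 924) = 12.
By Bézout, 924*(-62) + 2292*(25) = 12.
One solution: (53, -20).
General: u = 53 + 191t, v = -20 - 77t.
u ≥ 0 ⇒ t ≥ 0; v ≥ 0 ⇒ t ≤ -1. So t ∈ [0, -1]: 0 solutions.

0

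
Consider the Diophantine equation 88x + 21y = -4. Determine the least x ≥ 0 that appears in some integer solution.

gcd(88, 21) = 1  (88 = 4×21 + 4, 21 = 5×4 + 1, 4 = 4×1).
1 divides -4, so solutions exist.
Back-substituting, 88×(-5) + 21×(21) = 1.
Scale by -4/1 = -4: (x₀, y₀) = (20, -84).
General solution: x = 20 + 21t, y = -84 - 88t for integer t.
x ≥ 0: smallest is 20 mod 21 = 20 (at t = 0), with y = -84.

20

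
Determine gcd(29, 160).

1

gcd(160, 29):
  160 = 5·29 + 15
  29 = 1·15 + 14
  15 = 1·14 + 1
  14 = 14·1
so gcd(160, 29) = 1.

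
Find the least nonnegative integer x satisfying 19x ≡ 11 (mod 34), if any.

gcd(34, 19) = 1.
1 divides 11, so solutions exist.
By Bézout, 19×(9) + 34×(-5) = 1.
So 19×(9) ≡ 1 (mod 34); multiply by 11: x ≡ 99 (mod 34).
Smallest nonnegative: x = 99 mod 34 = 31.

31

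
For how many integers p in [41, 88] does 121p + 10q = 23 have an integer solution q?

5

gcd(121, 10) = 1.
By Bézout, 121·(1) + 10·(-12) = 1.
Particular solution: (3, -34).
General solution: p = 3 + 10t, q = -34 - 121t for integer t.
41 ≤ 3 + 10t ≤ 88 gives t ∈ [4, 8], which is 5 values.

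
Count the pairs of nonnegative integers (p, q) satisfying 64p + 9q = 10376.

gcd(64, 9):
  64 = 7*9 + 1
  9 = 9*1
so gcd(64, 9) = 1.
Back-substitute for Bézout coefficients:
  1 = 64 - 7*9
  ... = 64*(1) + 9*(-7)
Scale by 10376: one solution is (10376, -72632). Reduce p mod 9: (8, 1096).
General: p = 8 + 9t, q = 1096 - 64t.
p ≥ 0 ⇒ t ≥ 0; q ≥ 0 ⇒ t ≤ 17. So t ∈ [0, 17]: 18 solutions.

18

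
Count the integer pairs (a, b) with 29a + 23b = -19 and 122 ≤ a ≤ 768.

gcd(29, 23):
  29 = 1·23 + 6
  23 = 3·6 + 5
  6 = 1·5 + 1
  5 = 5·1
so gcd(29, 23) = 1.
Back-substitute for Bézout coefficients:
  1 = 6 - 1·5
  ... = 29·(4) + 23·(-5)
Scale by -19: particular solution (-76, 95); reduce a mod 23: (16, -21).
General solution: a = 16 + 23t, b = -21 - 29t for integer t.
122 ≤ 16 + 23t ≤ 768 gives t ∈ [5, 32], which is 28 values.

28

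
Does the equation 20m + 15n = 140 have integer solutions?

yes

gcd(20, 15) = 5  (20 = 1·15 + 5, 15 = 3·5).
5 divides 140, so integer solutions exist.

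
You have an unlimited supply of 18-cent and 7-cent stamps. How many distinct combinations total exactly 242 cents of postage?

2

Need nonnegative integers with 18j + 7k = 242.
gcd(18, 7) = 1, and 18·(2) + 7·(-5) = 1.
So (j₀, k₀) = (484, -1210); general j = 484 + 7t, k = -1210 - 18t.
j ≥ 0 ⇒ t ≥ -69; k ≥ 0 ⇒ t ≤ -68. That's 2 values of t.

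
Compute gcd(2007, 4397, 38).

1

gcd(4397, 2007) = 1  (4397 = 2×2007 + 383, 2007 = 5×383 + 92, 383 = 4×92 + 15, 92 = 6×15 + 2, 15 = 7×2 + 1, 2 = 2×1).
gcd(1, 38) = 1.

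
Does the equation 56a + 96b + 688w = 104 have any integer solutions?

yes

gcd(96, 56) = 8.
gcd(8, 688) = 8.
8 divides 104, so integer solutions exist.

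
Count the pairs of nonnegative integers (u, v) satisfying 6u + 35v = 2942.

gcd(35, 6):
  35 = 5×6 + 5
  6 = 1×5 + 1
  5 = 5×1
so gcd(35, 6) = 1.
Back-substitute for Bézout coefficients:
  1 = 6 - 1×5
  ... = 6×(6) + 35×(-1)
Scale by 2942: one solution is (17652, -2942). Reduce u mod 35: (12, 82).
General: u = 12 + 35t, v = 82 - 6t.
u ≥ 0 ⇒ t ≥ 0; v ≥ 0 ⇒ t ≤ 13. So t ∈ [0, 13]: 14 solutions.

14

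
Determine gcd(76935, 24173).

gcd(76935, 24173) = 23  (76935 = 3·24173 + 4416, 24173 = 5·4416 + 2093, 4416 = 2·2093 + 230, 2093 = 9·230 + 23, 230 = 10·23).

23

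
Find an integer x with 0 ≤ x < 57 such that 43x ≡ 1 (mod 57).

gcd(57, 43) = 1.
By Bézout, 43×(4) + 57×(-3) = 1.
So 43×4 ≡ 1 (mod 57), and 4 mod 57 = 4.

4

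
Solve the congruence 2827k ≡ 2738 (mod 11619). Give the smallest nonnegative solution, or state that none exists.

gcd(11619, 2827) = 1.
1 divides 2738, so solutions exist.
By Bézout, 2827·(3736) + 11619·(-909) = 1.
So 2827·(3736) ≡ 1 (mod 11619); multiply by 2738: k ≡ 10229168 (mod 11619).
Smallest nonnegative: k = 10229168 mod 11619 = 4448.

4448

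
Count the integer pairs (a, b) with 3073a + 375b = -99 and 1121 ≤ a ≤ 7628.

gcd(3073, 375) = 1.
By Bézout, 3073·(-113) + 375·(926) = 1.
Particular solution: (312, -2557).
General solution: a = 312 + 375t, b = -2557 - 3073t for integer t.
1121 ≤ 312 + 375t ≤ 7628 gives t ∈ [3, 19], which is 17 values.

17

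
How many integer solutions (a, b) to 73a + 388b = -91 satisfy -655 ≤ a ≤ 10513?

gcd(388, 73) = 1.
By Bézout, 73*(101) + 388*(-19) = 1.
Particular solution: (121, -23).
General solution: a = 121 + 388t, b = -23 - 73t for integer t.
-655 ≤ 121 + 388t ≤ 10513 gives t ∈ [-2, 26], which is 29 values.

29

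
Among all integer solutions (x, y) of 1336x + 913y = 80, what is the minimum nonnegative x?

93

gcd(1336, 913):
  1336 = 1·913 + 423
  913 = 2·423 + 67
  423 = 6·67 + 21
  67 = 3·21 + 4
  21 = 5·4 + 1
  4 = 4·1
so gcd(1336, 913) = 1.
1 divides 80, so solutions exist.
Back-substitute for Bézout coefficients:
  1 = 21 - 5·4
  ... = 1336·(218) + 913·(-319)
Scale by 80/1 = 80: (x₀, y₀) = (17440, -25520).
General solution: x = 17440 + 913t, y = -25520 - 1336t for integer t.
x ≥ 0: smallest is 17440 mod 913 = 93 (at t = -19), with y = -136.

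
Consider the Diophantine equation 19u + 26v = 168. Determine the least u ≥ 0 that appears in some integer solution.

gcd(26, 19) = 1  (26 = 1*19 + 7, 19 = 2*7 + 5, 7 = 1*5 + 2, 5 = 2*2 + 1, 2 = 2*1).
1 divides 168, so solutions exist.
Back-substituting, 19*(11) + 26*(-8) = 1.
Scale by 168/1 = 168: (u₀, v₀) = (1848, -1344).
General solution: u = 1848 + 26t, v = -1344 - 19t for integer t.
u ≥ 0: smallest is 1848 mod 26 = 2 (at t = -71), with v = 5.

2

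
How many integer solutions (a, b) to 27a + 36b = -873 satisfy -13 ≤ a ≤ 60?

gcd(36, 27):
  36 = 1·27 + 9
  27 = 3·9
so gcd(36, 27) = 9.
Back-substitute for Bézout coefficients:
  9 = 36 - 1·27
  ... = 27·(-1) + 36·(1)
Scale by -97: particular solution (97, -97); reduce a mod 4: (1, -25).
General solution: a = 1 + 4t, b = -25 - 3t for integer t.
-13 ≤ 1 + 4t ≤ 60 gives t ∈ [-3, 14], which is 18 values.

18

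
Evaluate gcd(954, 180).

18

gcd(954, 180) = 18  (954 = 5×180 + 54, 180 = 3×54 + 18, 54 = 3×18).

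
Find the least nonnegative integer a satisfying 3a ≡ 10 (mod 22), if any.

gcd(22, 3) = 1.
1 divides 10, so solutions exist.
By Bézout, 3·(-7) + 22·(1) = 1.
So 3·(-7) ≡ 1 (mod 22); multiply by 10: a ≡ -70 (mod 22).
Smallest nonnegative: a = -70 mod 22 = 18.

18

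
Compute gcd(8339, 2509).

gcd(8339, 2509):
  8339 = 3×2509 + 812
  2509 = 3×812 + 73
  812 = 11×73 + 9
  73 = 8×9 + 1
  9 = 9×1
so gcd(8339, 2509) = 1.

1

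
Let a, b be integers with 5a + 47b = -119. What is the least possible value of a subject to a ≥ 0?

gcd(47, 5):
  47 = 9*5 + 2
  5 = 2*2 + 1
  2 = 2*1
so gcd(47, 5) = 1.
1 divides -119, so solutions exist.
Back-substitute for Bézout coefficients:
  1 = 5 - 2*2
  ... = 5*(19) + 47*(-2)
Scale by -119/1 = -119: (a₀, b₀) = (-2261, 238).
General solution: a = -2261 + 47t, b = 238 - 5t for integer t.
a ≥ 0: smallest is -2261 mod 47 = 42 (at t = 49), with b = -7.

42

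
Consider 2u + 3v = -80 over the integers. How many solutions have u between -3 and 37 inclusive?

13

gcd(3, 2) = 1.
By Bézout, 2×(-1) + 3×(1) = 1.
Particular solution: (2, -28).
General solution: u = 2 + 3t, v = -28 - 2t for integer t.
-3 ≤ 2 + 3t ≤ 37 gives t ∈ [-1, 11], which is 13 values.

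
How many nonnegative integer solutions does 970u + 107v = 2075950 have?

gcd(970, 107) = 1.
By Bézout, 970·(46) + 107·(-417) = 1.
One solution: (52, 18930).
General: u = 52 + 107t, v = 18930 - 970t.
u ≥ 0 ⇒ t ≥ 0; v ≥ 0 ⇒ t ≤ 19. So t ∈ [0, 19]: 20 solutions.

20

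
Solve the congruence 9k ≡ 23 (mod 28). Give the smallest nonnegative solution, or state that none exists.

gcd(28, 9) = 1.
1 divides 23, so solutions exist.
By Bézout, 9*(-3) + 28*(1) = 1.
So 9*(-3) ≡ 1 (mod 28); multiply by 23: k ≡ -69 (mod 28).
Smallest nonnegative: k = -69 mod 28 = 15.

15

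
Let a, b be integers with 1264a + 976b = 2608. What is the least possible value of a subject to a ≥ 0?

gcd(1264, 976):
  1264 = 1·976 + 288
  976 = 3·288 + 112
  288 = 2·112 + 64
  112 = 1·64 + 48
  64 = 1·48 + 16
  48 = 3·16
so gcd(1264, 976) = 16.
16 divides 2608, so solutions exist.
Back-substitute for Bézout coefficients:
  16 = 64 - 1·48
  ... = 1264·(17) + 976·(-22)
Scale by 2608/16 = 163: (a₀, b₀) = (2771, -3586).
General solution: a = 2771 + 61t, b = -3586 - 79t for integer t.
a ≥ 0: smallest is 2771 mod 61 = 26 (at t = -45), with b = -31.

26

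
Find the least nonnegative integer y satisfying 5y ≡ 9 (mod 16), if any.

gcd(16, 5) = 1.
1 divides 9, so solutions exist.
By Bézout, 5*(-3) + 16*(1) = 1.
So 5*(-3) ≡ 1 (mod 16); multiply by 9: y ≡ -27 (mod 16).
Smallest nonnegative: y = -27 mod 16 = 5.

5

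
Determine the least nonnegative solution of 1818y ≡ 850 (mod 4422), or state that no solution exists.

gcd(4422, 1818) = 6.
6 does not divide 850, so the congruence has no solution.

no solution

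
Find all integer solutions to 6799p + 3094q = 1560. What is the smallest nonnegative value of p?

gcd(6799, 3094):
  6799 = 2×3094 + 611
  3094 = 5×611 + 39
  611 = 15×39 + 26
  39 = 1×26 + 13
  26 = 2×13
so gcd(6799, 3094) = 13.
13 divides 1560, so solutions exist.
Back-substitute for Bézout coefficients:
  13 = 39 - 1×26
  ... = 6799×(-81) + 3094×(178)
Scale by 1560/13 = 120: (p₀, q₀) = (-9720, 21360).
General solution: p = -9720 + 238t, q = 21360 - 523t for integer t.
p ≥ 0: smallest is -9720 mod 238 = 38 (at t = 41), with q = -83.

38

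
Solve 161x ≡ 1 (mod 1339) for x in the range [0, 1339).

840

gcd(1339, 161) = 1  (1339 = 8×161 + 51, 161 = 3×51 + 8, 51 = 6×8 + 3, 8 = 2×3 + 2, 3 = 1×2 + 1, 2 = 2×1).
Back-substituting, 161×(-499) + 1339×(60) = 1.
So 161×-499 ≡ 1 (mod 1339), and -499 mod 1339 = 840.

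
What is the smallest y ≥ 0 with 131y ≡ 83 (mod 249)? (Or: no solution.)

166

gcd(249, 131) = 1  (249 = 1×131 + 118, 131 = 1×118 + 13, 118 = 9×13 + 1, 13 = 13×1).
1 divides 83, so solutions exist.
Back-substituting, 131×(-19) + 249×(10) = 1.
So 131×(-19) ≡ 1 (mod 249); multiply by 83: y ≡ -1577 (mod 249).
Smallest nonnegative: y = -1577 mod 249 = 166.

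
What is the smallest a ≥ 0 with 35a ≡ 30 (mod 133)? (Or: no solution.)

no solution

gcd(133, 35) = 7  (133 = 3*35 + 28, 35 = 1*28 + 7, 28 = 4*7).
7 does not divide 30, so the congruence has no solution.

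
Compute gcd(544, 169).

1

gcd(544, 169):
  544 = 3·169 + 37
  169 = 4·37 + 21
  37 = 1·21 + 16
  21 = 1·16 + 5
  16 = 3·5 + 1
  5 = 5·1
so gcd(544, 169) = 1.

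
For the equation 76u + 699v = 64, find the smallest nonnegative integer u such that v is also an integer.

gcd(699, 76) = 1  (699 = 9·76 + 15, 76 = 5·15 + 1, 15 = 15·1).
1 divides 64, so solutions exist.
Back-substituting, 76·(46) + 699·(-5) = 1.
Scale by 64/1 = 64: (u₀, v₀) = (2944, -320).
General solution: u = 2944 + 699t, v = -320 - 76t for integer t.
u ≥ 0: smallest is 2944 mod 699 = 148 (at t = -4), with v = -16.

148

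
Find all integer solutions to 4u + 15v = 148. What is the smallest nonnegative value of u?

gcd(15, 4) = 1  (15 = 3·4 + 3, 4 = 1·3 + 1, 3 = 3·1).
1 divides 148, so solutions exist.
Back-substituting, 4·(4) + 15·(-1) = 1.
Scale by 148/1 = 148: (u₀, v₀) = (592, -148).
General solution: u = 592 + 15t, v = -148 - 4t for integer t.
u ≥ 0: smallest is 592 mod 15 = 7 (at t = -39), with v = 8.

7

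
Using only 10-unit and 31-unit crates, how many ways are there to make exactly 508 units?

1

Need nonnegative integers with 10j + 31k = 508.
gcd(10, 31) = 1, and 10·(-3) + 31·(1) = 1.
So (j₀, k₀) = (-1524, 508); general j = -1524 + 31t, k = 508 - 10t.
j ≥ 0 ⇒ t ≥ 50; k ≥ 0 ⇒ t ≤ 50. That's 1 value of t.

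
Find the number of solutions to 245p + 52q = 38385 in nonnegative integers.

gcd(245, 52) = 1.
By Bézout, 245·(-7) + 52·(33) = 1.
One solution: (41, 545).
General: p = 41 + 52t, q = 545 - 245t.
p ≥ 0 ⇒ t ≥ 0; q ≥ 0 ⇒ t ≤ 2. So t ∈ [0, 2]: 3 solutions.

3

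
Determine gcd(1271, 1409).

gcd(1409, 1271) = 1  (1409 = 1·1271 + 138, 1271 = 9·138 + 29, 138 = 4·29 + 22, 29 = 1·22 + 7, 22 = 3·7 + 1, 7 = 7·1).

1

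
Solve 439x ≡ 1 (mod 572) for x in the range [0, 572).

43

gcd(572, 439) = 1.
By Bézout, 439×(43) + 572×(-33) = 1.
So 439×43 ≡ 1 (mod 572), and 43 mod 572 = 43.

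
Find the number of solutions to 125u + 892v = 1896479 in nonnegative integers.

17

gcd(892, 125) = 1.
By Bézout, 125·(157) + 892·(-22) = 1.
One solution: (279, 2087).
General: u = 279 + 892t, v = 2087 - 125t.
u ≥ 0 ⇒ t ≥ 0; v ≥ 0 ⇒ t ≤ 16. So t ∈ [0, 16]: 17 solutions.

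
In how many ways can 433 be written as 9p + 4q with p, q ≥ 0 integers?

gcd(9, 4) = 1  (9 = 2·4 + 1, 4 = 4·1).
Back-substituting, 9·(1) + 4·(-2) = 1.
Scale by 433: one solution is (433, -866). Reduce p mod 4: (1, 106).
General: p = 1 + 4t, q = 106 - 9t.
p ≥ 0 ⇒ t ≥ 0; q ≥ 0 ⇒ t ≤ 11. So t ∈ [0, 11]: 12 solutions.

12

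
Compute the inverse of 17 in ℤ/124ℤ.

73

gcd(124, 17) = 1  (124 = 7×17 + 5, 17 = 3×5 + 2, 5 = 2×2 + 1, 2 = 2×1).
Back-substituting, 17×(-51) + 124×(7) = 1.
So 17×-51 ≡ 1 (mod 124), and -51 mod 124 = 73.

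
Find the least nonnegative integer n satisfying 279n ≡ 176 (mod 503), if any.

gcd(503, 279) = 1  (503 = 1×279 + 224, 279 = 1×224 + 55, 224 = 4×55 + 4, 55 = 13×4 + 3, 4 = 1×3 + 1, 3 = 3×1).
1 divides 176, so solutions exist.
Back-substituting, 279×(-128) + 503×(71) = 1.
So 279×(-128) ≡ 1 (mod 503); multiply by 176: n ≡ -22528 (mod 503).
Smallest nonnegative: n = -22528 mod 503 = 107.

107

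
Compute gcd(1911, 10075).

13

gcd(10075, 1911):
  10075 = 5×1911 + 520
  1911 = 3×520 + 351
  520 = 1×351 + 169
  351 = 2×169 + 13
  169 = 13×13
so gcd(10075, 1911) = 13.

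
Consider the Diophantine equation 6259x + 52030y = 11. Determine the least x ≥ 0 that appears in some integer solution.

gcd(52030, 6259):
  52030 = 8·6259 + 1958
  6259 = 3·1958 + 385
  1958 = 5·385 + 33
  385 = 11·33 + 22
  33 = 1·22 + 11
  22 = 2·11
so gcd(52030, 6259) = 11.
11 divides 11, so solutions exist.
Back-substitute for Bézout coefficients:
  11 = 33 - 1·22
  ... = 6259·(-1621) + 52030·(195)
Scale by 11/11 = 1: (x₀, y₀) = (-1621, 195).
General solution: x = -1621 + 4730t, y = 195 - 569t for integer t.
x ≥ 0: smallest is -1621 mod 4730 = 3109 (at t = 1), with y = -374.

3109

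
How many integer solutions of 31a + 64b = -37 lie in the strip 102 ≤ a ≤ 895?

gcd(64, 31) = 1  (64 = 2*31 + 2, 31 = 15*2 + 1, 2 = 2*1).
Back-substituting, 31*(31) + 64*(-15) = 1.
Scale by -37: particular solution (-1147, 555); reduce a mod 64: (5, -3).
General solution: a = 5 + 64t, b = -3 - 31t for integer t.
102 ≤ 5 + 64t ≤ 895 gives t ∈ [2, 13], which is 12 values.

12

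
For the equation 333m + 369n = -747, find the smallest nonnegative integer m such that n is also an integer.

gcd(369, 333) = 9.
9 divides -747, so solutions exist.
By Bézout, 333*(10) + 369*(-9) = 9.
Scale by -747/9 = -83: (m₀, n₀) = (-830, 747).
General solution: m = -830 + 41t, n = 747 - 37t for integer t.
m ≥ 0: smallest is -830 mod 41 = 31 (at t = 21), with n = -30.

31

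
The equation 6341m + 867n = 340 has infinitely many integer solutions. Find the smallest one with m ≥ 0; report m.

14

gcd(6341, 867):
  6341 = 7*867 + 272
  867 = 3*272 + 51
  272 = 5*51 + 17
  51 = 3*17
so gcd(6341, 867) = 17.
17 divides 340, so solutions exist.
Back-substitute for Bézout coefficients:
  17 = 272 - 5*51
  ... = 6341*(16) + 867*(-117)
Scale by 340/17 = 20: (m₀, n₀) = (320, -2340).
General solution: m = 320 + 51t, n = -2340 - 373t for integer t.
m ≥ 0: smallest is 320 mod 51 = 14 (at t = -6), with n = -102.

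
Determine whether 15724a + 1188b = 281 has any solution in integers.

no

gcd(15724, 1188):
  15724 = 13*1188 + 280
  1188 = 4*280 + 68
  280 = 4*68 + 8
  68 = 8*8 + 4
  8 = 2*4
so gcd(15724, 1188) = 4.
4 does not divide 281 (remainder 1), so no integer solutions.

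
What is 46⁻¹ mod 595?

401

gcd(595, 46):
  595 = 12·46 + 43
  46 = 1·43 + 3
  43 = 14·3 + 1
  3 = 3·1
so gcd(595, 46) = 1.
Back-substitute for Bézout coefficients:
  1 = 43 - 14·3
  ... = 46·(-194) + 595·(15)
So 46·-194 ≡ 1 (mod 595), and -194 mod 595 = 401.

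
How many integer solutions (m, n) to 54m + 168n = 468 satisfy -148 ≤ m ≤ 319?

16

gcd(168, 54) = 6  (168 = 3·54 + 6, 54 = 9·6).
Back-substituting, 54·(-3) + 168·(1) = 6.
Scale by 78: particular solution (-234, 78); reduce m mod 28: (18, -3).
General solution: m = 18 + 28t, n = -3 - 9t for integer t.
-148 ≤ 18 + 28t ≤ 319 gives t ∈ [-5, 10], which is 16 values.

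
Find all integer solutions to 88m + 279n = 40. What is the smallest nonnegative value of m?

gcd(279, 88):
  279 = 3·88 + 15
  88 = 5·15 + 13
  15 = 1·13 + 2
  13 = 6·2 + 1
  2 = 2·1
so gcd(279, 88) = 1.
1 divides 40, so solutions exist.
Back-substitute for Bézout coefficients:
  1 = 13 - 6·2
  ... = 88·(130) + 279·(-41)
Scale by 40/1 = 40: (m₀, n₀) = (5200, -1640).
General solution: m = 5200 + 279t, n = -1640 - 88t for integer t.
m ≥ 0: smallest is 5200 mod 279 = 178 (at t = -18), with n = -56.

178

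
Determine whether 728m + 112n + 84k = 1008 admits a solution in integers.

yes

gcd(728, 112) = 56.
gcd(56, 84) = 28.
28 divides 1008, so integer solutions exist.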